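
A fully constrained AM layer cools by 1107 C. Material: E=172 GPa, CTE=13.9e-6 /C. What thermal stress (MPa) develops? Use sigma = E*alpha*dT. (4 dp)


sigma = 172*1000 * 13.9e-6 * 1107 = 2646.6156 MPa


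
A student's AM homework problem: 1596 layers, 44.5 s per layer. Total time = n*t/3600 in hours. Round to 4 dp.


t = 1596 * 44.5 / 3600 = 19.7283 hrs


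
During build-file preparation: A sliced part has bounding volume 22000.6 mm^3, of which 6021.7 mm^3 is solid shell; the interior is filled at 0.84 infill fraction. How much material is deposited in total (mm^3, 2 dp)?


V_infill = (22000.6 - 6021.7) * 0.84 = 13422.28
V_total = 6021.7 + 13422.28 = 19443.98 mm^3


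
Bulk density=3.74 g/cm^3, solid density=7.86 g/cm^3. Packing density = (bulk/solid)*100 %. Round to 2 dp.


Packing = (3.74/7.86)*100 = 47.58 %


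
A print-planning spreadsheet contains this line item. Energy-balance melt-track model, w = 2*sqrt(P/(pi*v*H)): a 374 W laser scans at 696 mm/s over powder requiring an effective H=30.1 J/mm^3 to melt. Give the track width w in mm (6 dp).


w = 2*sqrt(374/(pi*696*30.1)) = 0.150766 mm


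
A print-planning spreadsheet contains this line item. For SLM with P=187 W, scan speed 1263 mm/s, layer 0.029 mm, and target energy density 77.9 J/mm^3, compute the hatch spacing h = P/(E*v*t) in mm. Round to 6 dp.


h = 187 / (77.9*1263*0.029) = 0.065539 mm


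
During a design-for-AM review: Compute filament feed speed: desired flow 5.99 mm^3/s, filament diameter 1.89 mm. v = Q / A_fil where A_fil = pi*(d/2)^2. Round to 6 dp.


A = pi*(1.89/2)^2 = 2.805521
v = 5.99 / 2.805521 = 2.135076 mm/s


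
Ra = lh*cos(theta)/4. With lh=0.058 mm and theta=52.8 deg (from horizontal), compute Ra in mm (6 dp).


Ra = 0.058 * cos(52.8) / 4 = 0.008767 mm


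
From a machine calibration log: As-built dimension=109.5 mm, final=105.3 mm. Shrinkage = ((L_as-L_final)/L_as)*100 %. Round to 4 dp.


Shrinkage = ((109.5-105.3)/109.5)*100 = 3.8356 %


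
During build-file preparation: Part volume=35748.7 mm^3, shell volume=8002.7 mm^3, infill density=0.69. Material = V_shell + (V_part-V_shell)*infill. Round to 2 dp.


V_infill = (35748.7 - 8002.7) * 0.69 = 19144.74
V_total = 8002.7 + 19144.74 = 27147.44 mm^3


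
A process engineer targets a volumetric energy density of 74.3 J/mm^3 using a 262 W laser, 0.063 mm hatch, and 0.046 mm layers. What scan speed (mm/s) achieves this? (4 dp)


v = 262 / (74.3*0.063*0.046) = 1216.7857 mm/s


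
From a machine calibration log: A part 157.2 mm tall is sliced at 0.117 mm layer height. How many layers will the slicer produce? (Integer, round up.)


Layers = ceil(157.2/0.117) = 1344


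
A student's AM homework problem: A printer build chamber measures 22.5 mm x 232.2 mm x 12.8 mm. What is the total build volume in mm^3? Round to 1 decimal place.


V = 22.5 * 232.2 * 12.8 = 66873.6 mm^3


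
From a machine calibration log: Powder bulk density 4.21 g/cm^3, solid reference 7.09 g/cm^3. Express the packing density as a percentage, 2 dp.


Packing = (4.21/7.09)*100 = 59.38 %


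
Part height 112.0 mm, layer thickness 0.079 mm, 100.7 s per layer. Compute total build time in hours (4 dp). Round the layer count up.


Layers = ceil(112.0/0.079) = 1418
t = 1418 * 100.7 / 3600 = 39.6646 hrs


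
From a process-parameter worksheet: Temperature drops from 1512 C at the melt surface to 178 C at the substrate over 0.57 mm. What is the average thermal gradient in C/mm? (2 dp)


G = (1512-178)/0.57 = 2340.35 C/mm


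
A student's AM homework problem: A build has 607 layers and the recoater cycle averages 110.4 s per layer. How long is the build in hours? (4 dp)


t = 607 * 110.4 / 3600 = 18.6147 hrs


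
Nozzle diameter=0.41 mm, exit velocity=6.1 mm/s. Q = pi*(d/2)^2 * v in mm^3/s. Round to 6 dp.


A = pi*(0.41/2)^2 = 0.13202543 mm^2
Q = 0.13202543 * 6.1 = 0.805355 mm^3/s


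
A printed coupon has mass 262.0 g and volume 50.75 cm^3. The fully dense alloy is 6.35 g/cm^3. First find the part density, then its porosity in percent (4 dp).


rho_part = 262.0 / 50.75 = 5.16256158 g/cm^3
Porosity = (1 - 5.16256158/6.35)*100 = 18.6998 %


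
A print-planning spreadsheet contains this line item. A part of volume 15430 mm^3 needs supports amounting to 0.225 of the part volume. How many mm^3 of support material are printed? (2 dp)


V_support = 15430 * 0.225 = 3471.75 mm^3


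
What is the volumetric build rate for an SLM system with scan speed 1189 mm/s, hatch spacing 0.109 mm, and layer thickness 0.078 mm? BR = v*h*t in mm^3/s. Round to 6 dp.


Rate = 1189 * 0.109 * 0.078 = 10.108878 mm^3/s


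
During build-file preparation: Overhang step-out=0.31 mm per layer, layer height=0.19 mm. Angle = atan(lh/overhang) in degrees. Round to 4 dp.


angle = atan(0.19/0.31) = 31.5043 degrees


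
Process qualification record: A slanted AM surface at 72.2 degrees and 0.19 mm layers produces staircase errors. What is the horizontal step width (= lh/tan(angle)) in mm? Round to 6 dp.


step = 0.19 / tan(72.2) = 0.061002 mm


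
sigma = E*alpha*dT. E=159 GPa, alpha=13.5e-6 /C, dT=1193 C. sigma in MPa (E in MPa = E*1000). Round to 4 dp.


sigma = 159*1000 * 13.5e-6 * 1193 = 2560.7745 MPa


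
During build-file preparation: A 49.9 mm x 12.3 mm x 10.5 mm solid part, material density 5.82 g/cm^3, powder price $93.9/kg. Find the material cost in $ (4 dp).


V = 49.9 * 12.3 * 10.5 = 6444.585 mm^3 = 6.444585 cm^3
Mass = 6.444585 * 5.82 / 1000 = 0.03750748 kg
Cost = 0.03750748 * 93.9 = 3.522 $


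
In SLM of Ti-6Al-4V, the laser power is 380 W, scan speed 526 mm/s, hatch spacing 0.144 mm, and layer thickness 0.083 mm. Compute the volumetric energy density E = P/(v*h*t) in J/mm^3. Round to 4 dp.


E = 380 / (526*0.144*0.083) = 60.4446 J/mm^3


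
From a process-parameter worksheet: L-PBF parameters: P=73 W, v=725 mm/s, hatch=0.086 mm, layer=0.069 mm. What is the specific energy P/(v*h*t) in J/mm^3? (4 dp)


Build rate = 725 * 0.086 * 0.069 = 4.30215 mm^3/s
SE = 73 / 4.30215 = 16.9683 J/mm^3


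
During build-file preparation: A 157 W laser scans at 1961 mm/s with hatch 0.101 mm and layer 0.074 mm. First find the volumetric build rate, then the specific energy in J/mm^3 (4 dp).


Build rate = 1961 * 0.101 * 0.074 = 14.656514 mm^3/s
SE = 157 / 14.656514 = 10.712 J/mm^3


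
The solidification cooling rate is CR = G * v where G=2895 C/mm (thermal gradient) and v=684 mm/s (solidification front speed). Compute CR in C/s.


CR = 2895 * 684 = 1980180 C/s


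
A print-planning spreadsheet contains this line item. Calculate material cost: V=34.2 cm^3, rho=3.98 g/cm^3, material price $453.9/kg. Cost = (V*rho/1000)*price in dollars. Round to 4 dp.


Mass = 34.2*3.98/1000 = 0.136116 kg
Cost = 0.136116 * 453.9 = 61.7831 $


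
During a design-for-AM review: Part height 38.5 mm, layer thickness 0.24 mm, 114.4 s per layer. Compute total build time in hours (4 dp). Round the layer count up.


Layers = ceil(38.5/0.24) = 161
t = 161 * 114.4 / 3600 = 5.1162 hrs


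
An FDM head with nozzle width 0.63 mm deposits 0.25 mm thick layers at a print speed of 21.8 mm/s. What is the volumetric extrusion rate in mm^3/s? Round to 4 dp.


Rate = 0.63 * 0.25 * 21.8 = 3.4335 mm^3/s


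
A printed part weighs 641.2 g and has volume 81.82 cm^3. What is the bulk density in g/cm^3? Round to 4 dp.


rho = 641.2 / 81.82 = 7.8367 g/cm^3


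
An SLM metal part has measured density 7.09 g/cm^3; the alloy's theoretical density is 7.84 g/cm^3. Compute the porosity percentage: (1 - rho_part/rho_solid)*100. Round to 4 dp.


Porosity = (1-7.09/7.84)*100 = 9.5663 %


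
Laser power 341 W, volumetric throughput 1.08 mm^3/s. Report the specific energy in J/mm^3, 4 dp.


SE = 341 / 1.08 = 315.7407 J/mm^3


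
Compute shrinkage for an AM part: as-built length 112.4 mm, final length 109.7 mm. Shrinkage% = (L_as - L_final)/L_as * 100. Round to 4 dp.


Shrinkage = ((112.4-109.7)/112.4)*100 = 2.4021 %


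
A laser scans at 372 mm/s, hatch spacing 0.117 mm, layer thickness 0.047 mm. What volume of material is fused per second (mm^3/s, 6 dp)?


Rate = 372 * 0.117 * 0.047 = 2.045628 mm^3/s


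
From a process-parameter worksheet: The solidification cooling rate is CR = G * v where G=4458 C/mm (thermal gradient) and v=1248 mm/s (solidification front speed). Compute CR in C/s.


CR = 4458 * 1248 = 5563584 C/s


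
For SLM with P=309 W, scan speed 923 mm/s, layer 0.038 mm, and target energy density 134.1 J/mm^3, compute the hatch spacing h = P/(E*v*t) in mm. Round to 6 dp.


h = 309 / (134.1*923*0.038) = 0.065697 mm


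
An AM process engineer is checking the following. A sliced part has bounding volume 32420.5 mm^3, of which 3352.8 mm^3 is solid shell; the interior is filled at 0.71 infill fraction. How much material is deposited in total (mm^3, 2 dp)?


V_infill = (32420.5 - 3352.8) * 0.71 = 20638.07
V_total = 3352.8 + 20638.07 = 23990.87 mm^3


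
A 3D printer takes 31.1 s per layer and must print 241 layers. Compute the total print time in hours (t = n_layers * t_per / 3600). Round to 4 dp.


t = 241 * 31.1 / 3600 = 2.082 hrs


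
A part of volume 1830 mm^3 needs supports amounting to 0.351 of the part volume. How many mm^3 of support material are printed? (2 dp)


V_support = 1830 * 0.351 = 642.33 mm^3


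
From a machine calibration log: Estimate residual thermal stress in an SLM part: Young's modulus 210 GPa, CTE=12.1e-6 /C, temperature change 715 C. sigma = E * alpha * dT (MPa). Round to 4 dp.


sigma = 210*1000 * 12.1e-6 * 715 = 1816.815 MPa


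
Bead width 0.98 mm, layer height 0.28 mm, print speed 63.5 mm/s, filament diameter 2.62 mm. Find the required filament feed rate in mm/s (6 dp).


Q = 0.98 * 0.28 * 63.5 = 17.4244 mm^3/s
A_fil = pi*(2.62/2)^2 = 5.39128715 mm^2
v_feed = 17.4244 / 5.39128715 = 3.231955 mm/s


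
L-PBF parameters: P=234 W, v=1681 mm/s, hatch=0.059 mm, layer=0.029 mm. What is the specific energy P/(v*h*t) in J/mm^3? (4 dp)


Build rate = 1681 * 0.059 * 0.029 = 2.876191 mm^3/s
SE = 234 / 2.876191 = 81.3576 J/mm^3


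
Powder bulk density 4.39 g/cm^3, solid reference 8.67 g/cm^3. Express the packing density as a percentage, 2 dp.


Packing = (4.39/8.67)*100 = 50.63 %


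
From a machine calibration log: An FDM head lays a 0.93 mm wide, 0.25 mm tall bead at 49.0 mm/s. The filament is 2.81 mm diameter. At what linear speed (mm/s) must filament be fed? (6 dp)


Q = 0.93 * 0.25 * 49.0 = 11.3925 mm^3/s
A_fil = pi*(2.81/2)^2 = 6.20158244 mm^2
v_feed = 11.3925 / 6.20158244 = 1.837031 mm/s


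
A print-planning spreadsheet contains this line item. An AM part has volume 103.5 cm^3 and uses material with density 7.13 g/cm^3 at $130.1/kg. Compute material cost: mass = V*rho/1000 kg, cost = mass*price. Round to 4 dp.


Mass = 103.5*7.13/1000 = 0.737955 kg
Cost = 0.737955 * 130.1 = 96.0079 $


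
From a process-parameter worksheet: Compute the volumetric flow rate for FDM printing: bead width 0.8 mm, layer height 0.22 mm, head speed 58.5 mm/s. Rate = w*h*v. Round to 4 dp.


Rate = 0.8 * 0.22 * 58.5 = 10.296 mm^3/s


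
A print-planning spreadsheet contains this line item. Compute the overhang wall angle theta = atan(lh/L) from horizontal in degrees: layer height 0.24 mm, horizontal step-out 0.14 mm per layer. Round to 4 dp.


angle = atan(0.24/0.14) = 59.7436 degrees


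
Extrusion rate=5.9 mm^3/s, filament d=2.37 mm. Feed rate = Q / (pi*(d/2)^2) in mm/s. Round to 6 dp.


A = pi*(2.37/2)^2 = 4.411503
v = 5.9 / 4.411503 = 1.337413 mm/s


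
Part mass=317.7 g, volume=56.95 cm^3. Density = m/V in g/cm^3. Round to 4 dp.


rho = 317.7 / 56.95 = 5.5786 g/cm^3


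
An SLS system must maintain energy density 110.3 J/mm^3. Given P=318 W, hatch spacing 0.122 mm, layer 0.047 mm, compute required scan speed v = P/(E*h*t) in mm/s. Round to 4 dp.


v = 318 / (110.3*0.122*0.047) = 502.7984 mm/s


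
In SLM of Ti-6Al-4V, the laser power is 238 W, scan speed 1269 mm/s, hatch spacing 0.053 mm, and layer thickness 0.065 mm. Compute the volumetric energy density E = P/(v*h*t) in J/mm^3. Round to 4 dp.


E = 238 / (1269*0.053*0.065) = 54.441 J/mm^3


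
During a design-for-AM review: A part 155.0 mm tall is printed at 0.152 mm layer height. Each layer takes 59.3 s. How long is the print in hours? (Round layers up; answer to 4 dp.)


Layers = ceil(155.0/0.152) = 1020
t = 1020 * 59.3 / 3600 = 16.8017 hrs


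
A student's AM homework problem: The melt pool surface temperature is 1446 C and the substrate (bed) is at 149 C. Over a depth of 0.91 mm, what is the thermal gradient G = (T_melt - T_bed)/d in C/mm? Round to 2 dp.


G = (1446-149)/0.91 = 1425.27 C/mm


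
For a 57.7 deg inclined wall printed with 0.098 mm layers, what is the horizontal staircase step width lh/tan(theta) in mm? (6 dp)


step = 0.098 / tan(57.7) = 0.061953 mm


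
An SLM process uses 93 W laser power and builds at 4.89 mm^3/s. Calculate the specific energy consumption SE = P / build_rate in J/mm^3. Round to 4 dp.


SE = 93 / 4.89 = 19.0184 J/mm^3


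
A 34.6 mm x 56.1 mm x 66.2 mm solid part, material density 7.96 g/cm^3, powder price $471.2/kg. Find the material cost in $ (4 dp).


V = 34.6 * 56.1 * 66.2 = 128498.172 mm^3 = 128.498172 cm^3
Mass = 128.498172 * 7.96 / 1000 = 1.02284545 kg
Cost = 1.02284545 * 471.2 = 481.9648 $


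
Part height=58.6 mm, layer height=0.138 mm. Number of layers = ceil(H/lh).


Layers = ceil(58.6/0.138) = 425


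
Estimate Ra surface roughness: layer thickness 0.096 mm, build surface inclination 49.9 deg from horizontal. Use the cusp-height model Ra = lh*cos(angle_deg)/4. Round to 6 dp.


Ra = 0.096 * cos(49.9) / 4 = 0.015459 mm


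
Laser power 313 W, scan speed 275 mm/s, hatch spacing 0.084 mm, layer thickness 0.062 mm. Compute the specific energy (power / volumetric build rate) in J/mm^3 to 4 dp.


Build rate = 275 * 0.084 * 0.062 = 1.4322 mm^3/s
SE = 313 / 1.4322 = 218.5449 J/mm^3


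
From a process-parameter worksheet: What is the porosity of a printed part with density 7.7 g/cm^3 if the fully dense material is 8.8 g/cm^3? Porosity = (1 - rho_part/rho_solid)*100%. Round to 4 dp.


Porosity = (1-7.7/8.8)*100 = 12.5 %


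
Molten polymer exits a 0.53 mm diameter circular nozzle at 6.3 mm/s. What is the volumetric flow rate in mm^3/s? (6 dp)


A = pi*(0.53/2)^2 = 0.22061834 mm^2
Q = 0.22061834 * 6.3 = 1.389896 mm^3/s


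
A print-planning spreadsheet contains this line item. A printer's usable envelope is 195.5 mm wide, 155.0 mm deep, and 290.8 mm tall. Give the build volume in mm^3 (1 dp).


V = 195.5 * 155.0 * 290.8 = 8811967.0 mm^3


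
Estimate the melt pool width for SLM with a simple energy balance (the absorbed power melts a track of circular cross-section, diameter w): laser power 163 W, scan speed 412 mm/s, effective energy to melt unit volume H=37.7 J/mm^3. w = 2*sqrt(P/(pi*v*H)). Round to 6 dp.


w = 2*sqrt(163/(pi*412*37.7)) = 0.115592 mm


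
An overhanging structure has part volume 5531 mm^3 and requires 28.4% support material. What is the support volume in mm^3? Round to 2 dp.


V_support = 5531 * 0.284 = 1570.8 mm^3


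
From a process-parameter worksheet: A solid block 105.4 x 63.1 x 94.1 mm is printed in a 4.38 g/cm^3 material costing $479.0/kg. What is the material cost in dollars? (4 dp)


V = 105.4 * 63.1 * 94.1 = 625834.634 mm^3 = 625.834634 cm^3
Mass = 625.834634 * 4.38 / 1000 = 2.7411557 kg
Cost = 2.7411557 * 479.0 = 1313.0136 $


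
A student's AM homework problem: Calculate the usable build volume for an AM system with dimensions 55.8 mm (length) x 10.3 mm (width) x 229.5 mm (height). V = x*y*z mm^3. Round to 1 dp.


V = 55.8 * 10.3 * 229.5 = 131902.8 mm^3


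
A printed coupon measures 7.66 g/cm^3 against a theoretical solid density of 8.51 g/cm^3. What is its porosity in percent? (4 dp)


Porosity = (1-7.66/8.51)*100 = 9.9882 %


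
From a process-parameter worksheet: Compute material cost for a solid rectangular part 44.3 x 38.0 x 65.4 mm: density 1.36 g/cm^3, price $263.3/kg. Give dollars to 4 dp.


V = 44.3 * 38.0 * 65.4 = 110094.36 mm^3 = 110.09436 cm^3
Mass = 110.09436 * 1.36 / 1000 = 0.14972833 kg
Cost = 0.14972833 * 263.3 = 39.4235 $


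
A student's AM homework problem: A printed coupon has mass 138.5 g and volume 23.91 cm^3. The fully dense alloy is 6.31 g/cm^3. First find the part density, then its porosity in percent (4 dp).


rho_part = 138.5 / 23.91 = 5.79255542 g/cm^3
Porosity = (1 - 5.79255542/6.31)*100 = 8.2004 %


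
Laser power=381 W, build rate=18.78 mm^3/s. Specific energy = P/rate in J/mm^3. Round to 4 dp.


SE = 381 / 18.78 = 20.2875 J/mm^3


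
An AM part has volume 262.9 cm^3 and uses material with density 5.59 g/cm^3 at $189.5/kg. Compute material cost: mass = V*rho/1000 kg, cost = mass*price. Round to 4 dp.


Mass = 262.9*5.59/1000 = 1.469611 kg
Cost = 1.469611 * 189.5 = 278.4913 $


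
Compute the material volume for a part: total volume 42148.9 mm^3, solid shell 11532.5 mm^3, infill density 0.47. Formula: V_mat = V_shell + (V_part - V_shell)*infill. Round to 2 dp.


V_infill = (42148.9 - 11532.5) * 0.47 = 14389.71
V_total = 11532.5 + 14389.71 = 25922.21 mm^3


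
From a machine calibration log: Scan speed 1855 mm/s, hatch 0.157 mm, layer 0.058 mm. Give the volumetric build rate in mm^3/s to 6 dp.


Rate = 1855 * 0.157 * 0.058 = 16.89163 mm^3/s


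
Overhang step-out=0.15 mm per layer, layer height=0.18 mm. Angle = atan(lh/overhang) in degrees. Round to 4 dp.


angle = atan(0.18/0.15) = 50.1944 degrees


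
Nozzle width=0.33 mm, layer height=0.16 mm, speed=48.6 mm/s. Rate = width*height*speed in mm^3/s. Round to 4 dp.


Rate = 0.33 * 0.16 * 48.6 = 2.5661 mm^3/s


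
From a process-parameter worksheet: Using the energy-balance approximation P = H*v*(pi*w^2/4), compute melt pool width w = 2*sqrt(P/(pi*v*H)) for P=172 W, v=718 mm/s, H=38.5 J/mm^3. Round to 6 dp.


w = 2*sqrt(172/(pi*718*38.5)) = 0.089008 mm


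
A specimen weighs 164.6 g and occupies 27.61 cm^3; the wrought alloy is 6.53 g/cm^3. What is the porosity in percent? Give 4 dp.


rho_part = 164.6 / 27.61 = 5.96160811 g/cm^3
Porosity = (1 - 5.96160811/6.53)*100 = 8.7043 %


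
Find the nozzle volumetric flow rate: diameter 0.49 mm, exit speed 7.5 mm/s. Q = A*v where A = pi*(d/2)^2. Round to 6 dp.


A = pi*(0.49/2)^2 = 0.1885741 mm^2
Q = 0.1885741 * 7.5 = 1.414306 mm^3/s


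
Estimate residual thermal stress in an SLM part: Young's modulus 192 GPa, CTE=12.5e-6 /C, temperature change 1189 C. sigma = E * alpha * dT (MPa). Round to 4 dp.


sigma = 192*1000 * 12.5e-6 * 1189 = 2853.6 MPa


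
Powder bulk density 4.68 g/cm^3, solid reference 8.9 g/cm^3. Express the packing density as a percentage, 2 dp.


Packing = (4.68/8.9)*100 = 52.58 %


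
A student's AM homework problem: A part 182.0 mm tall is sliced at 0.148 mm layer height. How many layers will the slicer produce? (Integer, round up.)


Layers = ceil(182.0/0.148) = 1230


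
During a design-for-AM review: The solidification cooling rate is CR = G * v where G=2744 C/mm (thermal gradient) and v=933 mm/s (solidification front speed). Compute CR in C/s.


CR = 2744 * 933 = 2560152 C/s


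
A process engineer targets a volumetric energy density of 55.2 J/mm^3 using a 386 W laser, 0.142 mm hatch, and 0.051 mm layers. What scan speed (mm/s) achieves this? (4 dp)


v = 386 / (55.2*0.142*0.051) = 965.5832 mm/s


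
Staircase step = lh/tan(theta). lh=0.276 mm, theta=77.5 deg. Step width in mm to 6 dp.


step = 0.276 / tan(77.5) = 0.061188 mm


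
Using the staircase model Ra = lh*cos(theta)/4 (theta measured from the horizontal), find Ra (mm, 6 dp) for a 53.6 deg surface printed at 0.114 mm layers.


Ra = 0.114 * cos(53.6) / 4 = 0.016912 mm


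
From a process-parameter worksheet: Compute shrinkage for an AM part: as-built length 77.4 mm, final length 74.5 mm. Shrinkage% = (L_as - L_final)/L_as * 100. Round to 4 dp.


Shrinkage = ((77.4-74.5)/77.4)*100 = 3.7468 %


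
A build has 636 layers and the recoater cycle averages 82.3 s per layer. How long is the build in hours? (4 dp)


t = 636 * 82.3 / 3600 = 14.5397 hrs


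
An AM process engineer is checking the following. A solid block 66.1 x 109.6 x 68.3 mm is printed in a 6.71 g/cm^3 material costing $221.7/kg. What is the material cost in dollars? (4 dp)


V = 66.1 * 109.6 * 68.3 = 494803.448 mm^3 = 494.803448 cm^3
Mass = 494.803448 * 6.71 / 1000 = 3.32013114 kg
Cost = 3.32013114 * 221.7 = 736.0731 $


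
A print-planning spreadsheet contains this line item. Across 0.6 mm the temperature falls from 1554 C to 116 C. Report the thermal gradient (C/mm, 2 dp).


G = (1554-116)/0.6 = 2396.67 C/mm


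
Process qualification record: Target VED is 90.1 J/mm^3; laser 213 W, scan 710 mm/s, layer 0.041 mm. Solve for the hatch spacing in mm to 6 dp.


h = 213 / (90.1*710*0.041) = 0.081211 mm


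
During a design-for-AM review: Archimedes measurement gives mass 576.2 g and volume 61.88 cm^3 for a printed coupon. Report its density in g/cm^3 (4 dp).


rho = 576.2 / 61.88 = 9.3116 g/cm^3


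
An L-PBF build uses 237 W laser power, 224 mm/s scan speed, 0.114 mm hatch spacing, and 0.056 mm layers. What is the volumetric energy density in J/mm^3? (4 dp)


E = 237 / (224*0.114*0.056) = 165.7324 J/mm^3


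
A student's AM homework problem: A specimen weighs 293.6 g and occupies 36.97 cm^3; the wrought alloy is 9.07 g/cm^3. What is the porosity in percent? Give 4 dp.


rho_part = 293.6 / 36.97 = 7.94157425 g/cm^3
Porosity = (1 - 7.94157425/9.07)*100 = 12.4413 %


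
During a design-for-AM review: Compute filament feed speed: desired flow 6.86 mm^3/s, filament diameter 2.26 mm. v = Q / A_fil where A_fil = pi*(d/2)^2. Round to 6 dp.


A = pi*(2.26/2)^2 = 4.0115
v = 6.86 / 4.0115 = 1.710084 mm/s


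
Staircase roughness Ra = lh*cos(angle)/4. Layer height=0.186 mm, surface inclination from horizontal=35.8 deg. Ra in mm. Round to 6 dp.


Ra = 0.186 * cos(35.8) / 4 = 0.037714 mm


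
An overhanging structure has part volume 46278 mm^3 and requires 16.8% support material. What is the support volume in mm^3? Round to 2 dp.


V_support = 46278 * 0.168 = 7774.7 mm^3


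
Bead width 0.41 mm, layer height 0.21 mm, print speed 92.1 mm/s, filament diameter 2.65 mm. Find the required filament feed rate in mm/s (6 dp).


Q = 0.41 * 0.21 * 92.1 = 7.92981 mm^3/s
A_fil = pi*(2.65/2)^2 = 5.5154586 mm^2
v_feed = 7.92981 / 5.5154586 = 1.437743 mm/s


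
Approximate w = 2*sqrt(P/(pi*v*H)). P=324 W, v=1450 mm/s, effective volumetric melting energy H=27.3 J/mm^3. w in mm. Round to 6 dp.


w = 2*sqrt(324/(pi*1450*27.3)) = 0.102085 mm


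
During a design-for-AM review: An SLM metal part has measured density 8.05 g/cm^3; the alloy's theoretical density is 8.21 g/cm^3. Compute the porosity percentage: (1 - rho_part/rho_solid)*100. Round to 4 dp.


Porosity = (1-8.05/8.21)*100 = 1.9488 %


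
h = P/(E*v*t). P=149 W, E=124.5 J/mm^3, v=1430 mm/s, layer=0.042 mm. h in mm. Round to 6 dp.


h = 149 / (124.5*1430*0.042) = 0.019927 mm


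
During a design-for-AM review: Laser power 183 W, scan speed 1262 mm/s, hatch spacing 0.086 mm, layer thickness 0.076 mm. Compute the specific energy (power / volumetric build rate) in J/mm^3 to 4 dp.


Build rate = 1262 * 0.086 * 0.076 = 8.248432 mm^3/s
SE = 183 / 8.248432 = 22.186 J/mm^3


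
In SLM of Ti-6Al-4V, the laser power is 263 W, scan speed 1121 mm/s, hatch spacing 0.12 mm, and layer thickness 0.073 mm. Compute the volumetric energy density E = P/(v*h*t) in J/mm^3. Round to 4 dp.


E = 263 / (1121*0.12*0.073) = 26.7822 J/mm^3


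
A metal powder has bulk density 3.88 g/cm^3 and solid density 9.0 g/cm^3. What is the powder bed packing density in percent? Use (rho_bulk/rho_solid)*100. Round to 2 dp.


Packing = (3.88/9.0)*100 = 43.11 %


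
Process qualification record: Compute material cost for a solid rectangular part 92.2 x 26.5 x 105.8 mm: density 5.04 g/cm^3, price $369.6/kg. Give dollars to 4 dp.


V = 92.2 * 26.5 * 105.8 = 258501.14 mm^3 = 258.50114 cm^3
Mass = 258.50114 * 5.04 / 1000 = 1.30284575 kg
Cost = 1.30284575 * 369.6 = 481.5318 $


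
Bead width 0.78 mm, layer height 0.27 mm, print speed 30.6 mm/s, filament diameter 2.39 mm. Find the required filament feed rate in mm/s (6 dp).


Q = 0.78 * 0.27 * 30.6 = 6.44436 mm^3/s
A_fil = pi*(2.39/2)^2 = 4.48627285 mm^2
v_feed = 6.44436 / 4.48627285 = 1.436462 mm/s


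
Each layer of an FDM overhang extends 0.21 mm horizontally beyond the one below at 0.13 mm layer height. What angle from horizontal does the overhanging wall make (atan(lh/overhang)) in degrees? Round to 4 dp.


angle = atan(0.13/0.21) = 31.7595 degrees


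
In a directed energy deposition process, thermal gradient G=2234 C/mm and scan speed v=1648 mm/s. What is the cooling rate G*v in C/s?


CR = 2234 * 1648 = 3681632 C/s


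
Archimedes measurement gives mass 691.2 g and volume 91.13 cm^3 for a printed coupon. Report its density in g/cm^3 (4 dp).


rho = 691.2 / 91.13 = 7.5848 g/cm^3


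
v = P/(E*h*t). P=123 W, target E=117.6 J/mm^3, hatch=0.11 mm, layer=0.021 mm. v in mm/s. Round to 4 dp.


v = 123 / (117.6*0.11*0.021) = 452.7785 mm/s


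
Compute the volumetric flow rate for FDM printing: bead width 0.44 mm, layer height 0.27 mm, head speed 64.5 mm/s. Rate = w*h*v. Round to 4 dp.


Rate = 0.44 * 0.27 * 64.5 = 7.6626 mm^3/s


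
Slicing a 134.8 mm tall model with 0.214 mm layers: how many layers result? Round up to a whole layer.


Layers = ceil(134.8/0.214) = 630


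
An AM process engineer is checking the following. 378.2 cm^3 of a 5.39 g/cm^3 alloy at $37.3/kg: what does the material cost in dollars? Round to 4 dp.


Mass = 378.2*5.39/1000 = 2.038498 kg
Cost = 2.038498 * 37.3 = 76.036 $


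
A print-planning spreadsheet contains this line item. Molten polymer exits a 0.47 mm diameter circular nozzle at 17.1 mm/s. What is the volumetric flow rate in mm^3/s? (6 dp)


A = pi*(0.47/2)^2 = 0.17349445 mm^2
Q = 0.17349445 * 17.1 = 2.966755 mm^3/s


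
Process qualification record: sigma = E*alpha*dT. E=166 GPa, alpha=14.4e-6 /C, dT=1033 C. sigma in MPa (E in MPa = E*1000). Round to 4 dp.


sigma = 166*1000 * 14.4e-6 * 1033 = 2469.2832 MPa


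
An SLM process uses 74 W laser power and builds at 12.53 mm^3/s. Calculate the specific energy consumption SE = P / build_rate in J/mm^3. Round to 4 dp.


SE = 74 / 12.53 = 5.9058 J/mm^3


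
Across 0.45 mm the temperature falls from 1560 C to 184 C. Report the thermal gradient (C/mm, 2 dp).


G = (1560-184)/0.45 = 3057.78 C/mm


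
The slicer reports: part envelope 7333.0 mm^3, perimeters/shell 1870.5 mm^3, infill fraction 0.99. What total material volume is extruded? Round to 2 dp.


V_infill = (7333.0 - 1870.5) * 0.99 = 5407.88
V_total = 1870.5 + 5407.88 = 7278.38 mm^3


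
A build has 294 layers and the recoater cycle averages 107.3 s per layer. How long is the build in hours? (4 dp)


t = 294 * 107.3 / 3600 = 8.7628 hrs


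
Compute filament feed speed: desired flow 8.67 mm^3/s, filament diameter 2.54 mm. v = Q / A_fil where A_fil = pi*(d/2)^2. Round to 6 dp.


A = pi*(2.54/2)^2 = 5.067075
v = 8.67 / 5.067075 = 1.711046 mm/s


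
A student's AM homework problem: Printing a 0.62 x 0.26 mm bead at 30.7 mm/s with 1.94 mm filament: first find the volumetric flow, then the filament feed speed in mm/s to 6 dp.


Q = 0.62 * 0.26 * 30.7 = 4.94884 mm^3/s
A_fil = pi*(1.94/2)^2 = 2.95592453 mm^2
v_feed = 4.94884 / 2.95592453 = 1.674211 mm/s


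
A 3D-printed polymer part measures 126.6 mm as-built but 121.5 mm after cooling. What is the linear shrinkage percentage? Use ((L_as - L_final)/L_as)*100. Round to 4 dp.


Shrinkage = ((126.6-121.5)/126.6)*100 = 4.0284 %


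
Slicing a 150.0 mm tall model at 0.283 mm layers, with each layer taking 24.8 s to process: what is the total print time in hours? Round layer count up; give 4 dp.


Layers = ceil(150.0/0.283) = 531
t = 531 * 24.8 / 3600 = 3.658 hrs


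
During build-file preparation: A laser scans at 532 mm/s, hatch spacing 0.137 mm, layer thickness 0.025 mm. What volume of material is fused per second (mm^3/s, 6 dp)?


Rate = 532 * 0.137 * 0.025 = 1.8221 mm^3/s


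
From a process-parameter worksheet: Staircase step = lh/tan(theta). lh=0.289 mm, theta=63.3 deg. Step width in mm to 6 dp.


step = 0.289 / tan(63.3) = 0.145352 mm


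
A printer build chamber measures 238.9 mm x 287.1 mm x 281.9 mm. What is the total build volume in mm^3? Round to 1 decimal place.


V = 238.9 * 287.1 * 281.9 = 19335010.8 mm^3


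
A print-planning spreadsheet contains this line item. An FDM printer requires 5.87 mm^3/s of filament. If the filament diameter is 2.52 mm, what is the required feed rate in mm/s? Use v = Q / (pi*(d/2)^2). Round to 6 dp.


A = pi*(2.52/2)^2 = 4.987592
v = 5.87 / 4.987592 = 1.176921 mm/s


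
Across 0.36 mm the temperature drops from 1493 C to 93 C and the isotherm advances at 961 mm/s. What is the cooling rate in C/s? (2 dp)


G = (1493-93)/0.36 = 3888.88888889 C/mm
CR = 3888.88888889 * 961 = 3737222.22 C/s


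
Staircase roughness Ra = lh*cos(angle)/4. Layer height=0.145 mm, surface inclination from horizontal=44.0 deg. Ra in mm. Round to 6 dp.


Ra = 0.145 * cos(44.0) / 4 = 0.026076 mm


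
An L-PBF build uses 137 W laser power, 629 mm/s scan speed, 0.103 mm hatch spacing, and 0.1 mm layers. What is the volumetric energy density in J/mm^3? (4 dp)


E = 137 / (629*0.103*0.1) = 21.1462 J/mm^3


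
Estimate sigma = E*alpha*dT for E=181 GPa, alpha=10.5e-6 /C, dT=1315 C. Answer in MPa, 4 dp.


sigma = 181*1000 * 10.5e-6 * 1315 = 2499.1575 MPa


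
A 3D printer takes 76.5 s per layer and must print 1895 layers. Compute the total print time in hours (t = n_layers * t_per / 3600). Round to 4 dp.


t = 1895 * 76.5 / 3600 = 40.2688 hrs


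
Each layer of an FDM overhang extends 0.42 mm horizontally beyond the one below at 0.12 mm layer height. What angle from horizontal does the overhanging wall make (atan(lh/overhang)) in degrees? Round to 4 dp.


angle = atan(0.12/0.42) = 15.9454 degrees


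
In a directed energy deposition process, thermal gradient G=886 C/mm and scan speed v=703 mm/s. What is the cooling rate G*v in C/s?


CR = 886 * 703 = 622858 C/s


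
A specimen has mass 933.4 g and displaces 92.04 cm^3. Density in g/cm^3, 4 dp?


rho = 933.4 / 92.04 = 10.1412 g/cm^3


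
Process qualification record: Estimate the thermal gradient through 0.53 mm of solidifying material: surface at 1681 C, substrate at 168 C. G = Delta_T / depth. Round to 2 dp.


G = (1681-168)/0.53 = 2854.72 C/mm


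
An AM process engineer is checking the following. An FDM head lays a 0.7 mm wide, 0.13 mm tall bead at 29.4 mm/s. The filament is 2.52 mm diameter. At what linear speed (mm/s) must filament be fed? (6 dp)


Q = 0.7 * 0.13 * 29.4 = 2.6754 mm^3/s
A_fil = pi*(2.52/2)^2 = 4.9875925 mm^2
v_feed = 2.6754 / 4.9875925 = 0.536411 mm/s


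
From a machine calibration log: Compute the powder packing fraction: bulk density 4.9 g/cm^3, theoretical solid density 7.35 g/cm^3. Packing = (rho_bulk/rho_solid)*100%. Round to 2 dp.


Packing = (4.9/7.35)*100 = 66.67 %


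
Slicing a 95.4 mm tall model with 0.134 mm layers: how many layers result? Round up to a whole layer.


Layers = ceil(95.4/0.134) = 712


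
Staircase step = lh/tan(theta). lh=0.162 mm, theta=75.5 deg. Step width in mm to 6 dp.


step = 0.162 / tan(75.5) = 0.041896 mm


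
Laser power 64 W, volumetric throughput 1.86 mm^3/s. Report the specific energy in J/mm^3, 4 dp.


SE = 64 / 1.86 = 34.4086 J/mm^3


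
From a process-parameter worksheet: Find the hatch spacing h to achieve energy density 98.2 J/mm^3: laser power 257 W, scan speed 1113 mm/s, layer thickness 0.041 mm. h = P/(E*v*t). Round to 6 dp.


h = 257 / (98.2*1113*0.041) = 0.057351 mm


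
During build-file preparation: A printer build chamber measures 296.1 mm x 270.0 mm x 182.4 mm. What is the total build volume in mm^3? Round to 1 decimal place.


V = 296.1 * 270.0 * 182.4 = 14582332.8 mm^3


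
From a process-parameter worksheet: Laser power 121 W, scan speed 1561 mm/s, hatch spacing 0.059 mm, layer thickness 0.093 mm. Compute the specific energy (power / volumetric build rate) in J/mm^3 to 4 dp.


Build rate = 1561 * 0.059 * 0.093 = 8.565207 mm^3/s
SE = 121 / 8.565207 = 14.1269 J/mm^3


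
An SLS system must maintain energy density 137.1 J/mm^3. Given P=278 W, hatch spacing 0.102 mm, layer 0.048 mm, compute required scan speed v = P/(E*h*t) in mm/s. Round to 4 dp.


v = 278 / (137.1*0.102*0.048) = 414.1579 mm/s


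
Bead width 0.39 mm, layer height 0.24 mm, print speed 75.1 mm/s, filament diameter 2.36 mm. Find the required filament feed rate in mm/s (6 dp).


Q = 0.39 * 0.24 * 75.1 = 7.02936 mm^3/s
A_fil = pi*(2.36/2)^2 = 4.37435361 mm^2
v_feed = 7.02936 / 4.37435361 = 1.606948 mm/s


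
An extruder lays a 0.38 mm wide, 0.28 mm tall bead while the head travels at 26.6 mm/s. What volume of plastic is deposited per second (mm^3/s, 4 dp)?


Rate = 0.38 * 0.28 * 26.6 = 2.8302 mm^3/s


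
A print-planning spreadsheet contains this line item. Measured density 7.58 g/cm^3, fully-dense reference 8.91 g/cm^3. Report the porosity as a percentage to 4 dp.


Porosity = (1-7.58/8.91)*100 = 14.927 %


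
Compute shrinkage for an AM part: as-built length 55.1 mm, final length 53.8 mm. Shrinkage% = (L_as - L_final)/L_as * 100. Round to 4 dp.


Shrinkage = ((55.1-53.8)/55.1)*100 = 2.3593 %


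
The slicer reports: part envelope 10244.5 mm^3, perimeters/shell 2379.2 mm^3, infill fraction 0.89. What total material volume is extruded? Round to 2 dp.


V_infill = (10244.5 - 2379.2) * 0.89 = 7000.12
V_total = 2379.2 + 7000.12 = 9379.32 mm^3


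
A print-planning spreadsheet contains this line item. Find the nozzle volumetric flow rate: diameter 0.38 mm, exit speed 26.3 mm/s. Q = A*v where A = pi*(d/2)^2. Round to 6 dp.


A = pi*(0.38/2)^2 = 0.11341149 mm^2
Q = 0.11341149 * 26.3 = 2.982722 mm^3/s


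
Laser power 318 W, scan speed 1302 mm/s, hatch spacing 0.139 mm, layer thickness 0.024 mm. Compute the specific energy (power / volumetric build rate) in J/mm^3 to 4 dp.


Build rate = 1302 * 0.139 * 0.024 = 4.343472 mm^3/s
SE = 318 / 4.343472 = 73.2133 J/mm^3


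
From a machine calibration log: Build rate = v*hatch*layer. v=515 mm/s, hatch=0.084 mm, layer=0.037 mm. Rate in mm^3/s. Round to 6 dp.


Rate = 515 * 0.084 * 0.037 = 1.60062 mm^3/s


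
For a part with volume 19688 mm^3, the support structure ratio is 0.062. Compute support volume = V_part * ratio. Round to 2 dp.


V_support = 19688 * 0.062 = 1220.66 mm^3


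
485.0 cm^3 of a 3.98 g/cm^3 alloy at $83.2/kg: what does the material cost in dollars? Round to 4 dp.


Mass = 485.0*3.98/1000 = 1.9303 kg
Cost = 1.9303 * 83.2 = 160.601 $


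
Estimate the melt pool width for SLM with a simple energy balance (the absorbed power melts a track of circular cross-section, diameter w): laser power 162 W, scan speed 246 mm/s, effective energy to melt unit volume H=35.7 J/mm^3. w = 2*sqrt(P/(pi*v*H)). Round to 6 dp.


w = 2*sqrt(162/(pi*246*35.7)) = 0.153254 mm


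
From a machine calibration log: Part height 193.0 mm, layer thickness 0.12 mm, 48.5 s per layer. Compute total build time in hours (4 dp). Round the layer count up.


Layers = ceil(193.0/0.12) = 1609
t = 1609 * 48.5 / 3600 = 21.6768 hrs


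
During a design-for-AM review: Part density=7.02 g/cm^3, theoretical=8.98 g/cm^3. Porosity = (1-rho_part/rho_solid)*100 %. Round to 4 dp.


Porosity = (1-7.02/8.98)*100 = 21.8263 %


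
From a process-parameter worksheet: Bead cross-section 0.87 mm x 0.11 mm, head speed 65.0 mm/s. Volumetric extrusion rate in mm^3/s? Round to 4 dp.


Rate = 0.87 * 0.11 * 65.0 = 6.2205 mm^3/s


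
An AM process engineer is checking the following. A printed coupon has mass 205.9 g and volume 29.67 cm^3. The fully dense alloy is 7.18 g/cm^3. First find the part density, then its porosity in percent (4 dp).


rho_part = 205.9 / 29.67 = 6.9396697 g/cm^3
Porosity = (1 - 6.9396697/7.18)*100 = 3.3472 %


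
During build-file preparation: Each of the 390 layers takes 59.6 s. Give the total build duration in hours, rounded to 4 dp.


t = 390 * 59.6 / 3600 = 6.4567 hrs


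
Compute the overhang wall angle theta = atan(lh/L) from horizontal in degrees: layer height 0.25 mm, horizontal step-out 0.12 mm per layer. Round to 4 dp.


angle = atan(0.25/0.12) = 64.359 degrees


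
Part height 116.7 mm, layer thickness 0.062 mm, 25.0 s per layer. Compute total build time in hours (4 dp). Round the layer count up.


Layers = ceil(116.7/0.062) = 1883
t = 1883 * 25.0 / 3600 = 13.0764 hrs


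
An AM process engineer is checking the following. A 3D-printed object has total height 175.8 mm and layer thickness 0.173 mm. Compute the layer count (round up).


Layers = ceil(175.8/0.173) = 1017


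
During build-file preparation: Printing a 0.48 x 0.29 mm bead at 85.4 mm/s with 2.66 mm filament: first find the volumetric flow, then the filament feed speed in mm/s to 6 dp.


Q = 0.48 * 0.29 * 85.4 = 11.88768 mm^3/s
A_fil = pi*(2.66/2)^2 = 5.55716324 mm^2
v_feed = 11.88768 / 5.55716324 = 2.139163 mm/s


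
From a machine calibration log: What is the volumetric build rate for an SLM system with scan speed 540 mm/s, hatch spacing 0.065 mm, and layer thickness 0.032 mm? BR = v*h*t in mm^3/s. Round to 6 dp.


Rate = 540 * 0.065 * 0.032 = 1.1232 mm^3/s


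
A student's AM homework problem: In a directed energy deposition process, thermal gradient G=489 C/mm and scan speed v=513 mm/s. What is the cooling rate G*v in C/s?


CR = 489 * 513 = 250857 C/s


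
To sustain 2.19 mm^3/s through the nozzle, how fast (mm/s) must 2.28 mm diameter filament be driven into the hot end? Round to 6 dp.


A = pi*(2.28/2)^2 = 4.082814
v = 2.19 / 4.082814 = 0.536395 mm/s


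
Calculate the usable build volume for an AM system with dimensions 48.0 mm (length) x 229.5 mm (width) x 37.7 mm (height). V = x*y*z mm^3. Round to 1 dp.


V = 48.0 * 229.5 * 37.7 = 415303.2 mm^3


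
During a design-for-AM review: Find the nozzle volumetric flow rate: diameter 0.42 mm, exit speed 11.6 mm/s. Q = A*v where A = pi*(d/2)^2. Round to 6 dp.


A = pi*(0.42/2)^2 = 0.13854424 mm^2
Q = 0.13854424 * 11.6 = 1.607113 mm^3/s


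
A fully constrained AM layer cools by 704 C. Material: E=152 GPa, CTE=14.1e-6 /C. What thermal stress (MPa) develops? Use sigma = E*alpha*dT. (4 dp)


sigma = 152*1000 * 14.1e-6 * 704 = 1508.8128 MPa


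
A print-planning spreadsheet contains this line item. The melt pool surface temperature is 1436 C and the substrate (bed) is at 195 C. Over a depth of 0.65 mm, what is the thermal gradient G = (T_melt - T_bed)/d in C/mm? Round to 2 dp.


G = (1436-195)/0.65 = 1909.23 C/mm


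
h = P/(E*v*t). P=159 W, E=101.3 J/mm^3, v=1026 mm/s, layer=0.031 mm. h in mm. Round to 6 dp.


h = 159 / (101.3*1026*0.031) = 0.049349 mm


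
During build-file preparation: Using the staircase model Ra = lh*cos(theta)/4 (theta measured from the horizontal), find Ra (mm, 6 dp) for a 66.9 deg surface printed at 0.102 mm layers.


Ra = 0.102 * cos(66.9) / 4 = 0.010005 mm


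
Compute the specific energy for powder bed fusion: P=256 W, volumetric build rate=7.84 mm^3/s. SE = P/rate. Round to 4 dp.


SE = 256 / 7.84 = 32.6531 J/mm^3
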